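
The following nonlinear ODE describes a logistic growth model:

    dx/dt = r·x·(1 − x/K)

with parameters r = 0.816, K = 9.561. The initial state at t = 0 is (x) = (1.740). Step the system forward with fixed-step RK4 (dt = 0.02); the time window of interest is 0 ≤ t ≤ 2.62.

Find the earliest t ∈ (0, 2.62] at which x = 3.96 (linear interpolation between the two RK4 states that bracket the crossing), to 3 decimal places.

t=0.000: state=(1.740)
step 1 (dt=0.02): k1=(1.161), k2=(1.167), k3=(1.167), k4=(1.174); state += dt/6·(k1+2k2+2k3+k4)
t=0.020: state=(1.763)
t=0.040: state=(1.787)
t=0.060: state=(1.811)
continuing one RK4 step at a time; state shown every 5 steps (Δt=0.1):
t=0.100: state=(1.859)
t=0.200: state=(1.984)
t=0.300: state=(2.116)
t=0.400: state=(2.253)
t=0.500: state=(2.397)
t=0.600: state=(2.546)
t=0.700: state=(2.702)
t=0.800: state=(2.863)
t=0.900: state=(3.029)
t=1.000: state=(3.200)
t=1.100: state=(3.376)
t=1.200: state=(3.557)
t=1.300: state=(3.741)
t=1.400: state=(3.928)
next step: t=1.420: state=(3.966) — x has crossed 3.96
linear interpolation between t=1.400 (3.92796) and t=1.420 (3.96579) → t≈1.417

t = 1.417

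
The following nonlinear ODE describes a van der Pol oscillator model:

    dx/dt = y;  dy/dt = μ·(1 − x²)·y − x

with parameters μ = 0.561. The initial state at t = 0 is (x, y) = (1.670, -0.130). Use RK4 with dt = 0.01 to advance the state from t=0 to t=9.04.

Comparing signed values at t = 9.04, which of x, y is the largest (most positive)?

t=0.000: state=(1.670, -0.130)
step 1 (dt=0.01): k1=(-0.130, -1.540), k2=(-0.138, -1.531), k3=(-0.138, -1.531), k4=(-0.145, -1.523); state += dt/6·(k1+2k2+2k3+k4)
t=0.010: state=(1.669, -0.145)
t=0.020: state=(1.667, -0.160)
t=0.030: state=(1.665, -0.175)
continuing one RK4 step at a time; state shown every 50 steps (Δt=0.5):
t=0.500: state=(1.442, -0.738)
t=1.000: state=(0.952, -1.222)
t=1.500: state=(0.205, -1.783)
t=2.000: state=(-0.799, -2.107)
t=2.500: state=(-1.675, -1.176)
t=3.000: state=(-1.928, 0.070)
t=3.500: state=(-1.714, 0.714)
t=4.000: state=(-1.247, 1.147)
t=4.500: state=(-0.551, 1.667)
t=5.000: state=(0.431, 2.213)
t=5.500: state=(1.485, 1.718)
t=6.000: state=(1.974, 0.270)
t=6.500: state=(1.874, -0.558)
t=7.000: state=(1.479, -1.001)
t=7.500: state=(0.870, -1.457)
t=8.000: state=(-0.005, -2.054)
t=8.500: state=(-1.108, -2.143)
t=9.000: state=(-1.881, -0.810)
t=9.040: state=(-1.911, -0.690)
compare at T: x=-1.911, y=-0.690

largest component: y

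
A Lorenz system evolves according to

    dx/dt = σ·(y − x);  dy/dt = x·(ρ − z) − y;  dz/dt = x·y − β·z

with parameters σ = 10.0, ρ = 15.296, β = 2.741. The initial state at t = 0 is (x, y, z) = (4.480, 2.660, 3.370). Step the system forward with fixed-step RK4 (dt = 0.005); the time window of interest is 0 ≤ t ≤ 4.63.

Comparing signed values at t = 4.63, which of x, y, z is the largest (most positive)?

t=0.000: state=(4.480, 2.660, 3.370)
step 1 (dt=0.005): k1=(-18.200, 50.768, 2.680), k2=(-16.476, 50.069, 3.103), k3=(-16.536, 50.118, 3.104), k4=(-14.867, 49.464, 3.519); state += dt/6·(k1+2k2+2k3+k4)
t=0.005: state=(4.397, 2.911, 3.386)
t=0.010: state=(4.331, 3.155, 3.405)
t=0.015: state=(4.279, 3.394, 3.429)
continuing one RK4 step at a time; state shown every 40 steps (Δt=0.2):
t=0.200: state=(8.181, 11.896, 9.153)
t=0.400: state=(9.407, 5.381, 22.053)
t=0.600: state=(2.276, 0.591, 14.352)
t=0.800: state=(1.286, 1.526, 8.512)
t=1.000: state=(2.797, 4.195, 5.781)
t=1.200: state=(7.565, 10.754, 9.655)
t=1.400: state=(9.375, 6.565, 20.814)
t=1.600: state=(3.248, 1.520, 14.860)
t=1.800: state=(2.310, 2.736, 9.320)
t=2.000: state=(4.589, 6.523, 7.796)
t=2.200: state=(9.154, 10.685, 15.063)
t=2.400: state=(6.741, 3.893, 18.571)
t=2.600: state=(3.213, 2.713, 12.636)
t=2.800: state=(3.970, 5.114, 9.302)
t=3.000: state=(7.426, 9.356, 12.147)
t=3.200: state=(8.176, 6.554, 18.345)
t=3.400: state=(4.492, 3.335, 14.702)
t=3.600: state=(4.117, 4.755, 10.882)
t=3.800: state=(6.550, 8.119, 11.722)
t=4.000: state=(8.152, 7.586, 16.977)
t=4.200: state=(5.463, 4.177, 15.603)
t=4.400: state=(4.496, 4.785, 12.073)
t=4.600: state=(6.174, 7.379, 12.005)
t=4.630: state=(6.537, 7.739, 12.443)
compare at T: x=6.537, y=7.739, z=12.443

largest component: z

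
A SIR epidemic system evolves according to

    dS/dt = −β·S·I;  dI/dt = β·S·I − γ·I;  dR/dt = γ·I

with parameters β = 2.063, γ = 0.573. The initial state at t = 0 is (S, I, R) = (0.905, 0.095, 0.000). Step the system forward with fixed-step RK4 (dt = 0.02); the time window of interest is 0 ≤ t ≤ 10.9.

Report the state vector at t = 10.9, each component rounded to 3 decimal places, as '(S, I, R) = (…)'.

t=0.000: state=(0.905, 0.095, 0.000)
step 1 (dt=0.02): k1=(-0.177, 0.123, 0.054), k2=(-0.179, 0.124, 0.055), k3=(-0.179, 0.124, 0.055), k4=(-0.181, 0.125, 0.056); state += dt/6·(k1+2k2+2k3+k4)
t=0.020: state=(0.901, 0.097, 0.001)
t=0.040: state=(0.898, 0.100, 0.002)
t=0.060: state=(0.894, 0.103, 0.003)
continuing one RK4 step at a time; state shown every 25 steps (Δt=0.5):
t=0.500: state=(0.791, 0.172, 0.038)
t=1.000: state=(0.630, 0.269, 0.101)
t=1.500: state=(0.456, 0.354, 0.191)
t=2.000: state=(0.309, 0.393, 0.299)
t=2.500: state=(0.206, 0.383, 0.411)
t=3.000: state=(0.142, 0.343, 0.515)
t=3.500: state=(0.102, 0.292, 0.606)
t=4.000: state=(0.078, 0.240, 0.682)
t=4.500: state=(0.062, 0.194, 0.744)
t=5.000: state=(0.052, 0.154, 0.794)
t=5.500: state=(0.045, 0.122, 0.833)
t=6.000: state=(0.040, 0.095, 0.864)
t=6.500: state=(0.037, 0.075, 0.889)
t=7.000: state=(0.034, 0.058, 0.907)
t=7.500: state=(0.033, 0.045, 0.922)
t=8.000: state=(0.031, 0.035, 0.934)
t=8.500: state=(0.030, 0.027, 0.942)
t=9.000: state=(0.030, 0.021, 0.949)
t=9.500: state=(0.029, 0.016, 0.955)
t=10.000: state=(0.029, 0.013, 0.959)
t=10.500: state=(0.028, 0.010, 0.962)
t=10.900: state=(0.028, 0.008, 0.964)

(S, I, R) = (0.028, 0.008, 0.964)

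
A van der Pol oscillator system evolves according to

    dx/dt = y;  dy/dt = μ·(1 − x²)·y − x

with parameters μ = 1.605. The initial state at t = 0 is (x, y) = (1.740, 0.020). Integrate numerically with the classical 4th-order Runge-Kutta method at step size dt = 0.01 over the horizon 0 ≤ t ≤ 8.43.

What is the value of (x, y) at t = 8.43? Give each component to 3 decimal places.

t=0.000: state=(1.740, 0.020)
step 1 (dt=0.01): k1=(0.020, -1.805), k2=(0.011, -1.776), k3=(0.011, -1.776), k4=(0.002, -1.747); state += dt/6·(k1+2k2+2k3+k4)
t=0.010: state=(1.740, 0.002)
t=0.020: state=(1.740, -0.015)
t=0.030: state=(1.740, -0.032)
continuing one RK4 step at a time; state shown every 50 steps (Δt=0.5):
t=0.500: state=(1.608, -0.444)
t=1.000: state=(1.331, -0.665)
t=1.500: state=(0.916, -1.050)
t=2.000: state=(0.169, -2.135)
t=2.500: state=(-1.295, -3.062)
t=3.000: state=(-2.011, -0.132)
t=3.500: state=(-1.905, 0.377)
t=4.000: state=(-1.686, 0.493)
t=4.500: state=(-1.406, 0.641)
t=5.000: state=(-1.019, 0.954)
t=5.500: state=(-0.363, 1.830)
t=6.000: state=(0.984, 3.336)
t=6.500: state=(1.986, 0.454)
t=7.000: state=(1.942, -0.342)
t=7.500: state=(1.735, -0.471)
t=8.000: state=(1.469, -0.604)
t=8.430: state=(1.169, -0.815)

(x, y) = (1.169, -0.815)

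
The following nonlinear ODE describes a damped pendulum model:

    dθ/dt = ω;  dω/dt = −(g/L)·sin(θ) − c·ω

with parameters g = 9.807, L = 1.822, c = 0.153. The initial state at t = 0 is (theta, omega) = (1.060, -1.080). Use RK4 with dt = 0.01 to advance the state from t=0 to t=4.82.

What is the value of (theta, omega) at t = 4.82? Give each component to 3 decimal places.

t=0.000: state=(1.060, -1.080)
step 1 (dt=0.01): k1=(-1.080, -4.530), k2=(-1.103, -4.513), k3=(-1.103, -4.512), k4=(-1.125, -4.494); state += dt/6·(k1+2k2+2k3+k4)
t=0.010: state=(1.049, -1.125)
t=0.020: state=(1.037, -1.170)
t=0.030: state=(1.026, -1.214)
continuing one RK4 step at a time; state shown every 20 steps (Δt=0.2):
t=0.200: state=(0.759, -1.889)
t=0.400: state=(0.325, -2.382)
t=0.600: state=(-0.161, -2.395)
t=0.800: state=(-0.600, -1.924)
t=1.000: state=(-0.909, -1.132)
t=1.200: state=(-1.044, -0.211)
t=1.400: state=(-0.994, 0.707)
t=1.600: state=(-0.769, 1.510)
t=1.800: state=(-0.407, 2.057)
t=2.000: state=(0.026, 2.195)
t=2.200: state=(0.441, 1.878)
t=2.400: state=(0.755, 1.217)
t=2.600: state=(0.916, 0.385)
t=2.800: state=(0.907, -0.474)
t=3.000: state=(0.733, -1.242)
t=3.200: state=(0.425, -1.790)
t=3.400: state=(0.041, -1.981)
t=3.600: state=(-0.340, -1.760)
t=3.800: state=(-0.640, -1.200)
t=4.000: state=(-0.807, -0.452)
t=4.200: state=(-0.818, 0.341)
t=4.400: state=(-0.676, 1.060)
t=4.600: state=(-0.408, 1.580)
t=4.800: state=(-0.065, 1.782)
t=4.820: state=(-0.030, 1.782)

(theta, omega) = (-0.030, 1.782)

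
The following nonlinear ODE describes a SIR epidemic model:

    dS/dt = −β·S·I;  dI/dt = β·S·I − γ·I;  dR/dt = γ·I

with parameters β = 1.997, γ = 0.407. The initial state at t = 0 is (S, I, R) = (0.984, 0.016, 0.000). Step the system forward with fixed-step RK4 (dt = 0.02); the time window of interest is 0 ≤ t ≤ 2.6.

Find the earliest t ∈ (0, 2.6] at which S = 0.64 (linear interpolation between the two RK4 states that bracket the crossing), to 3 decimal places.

t = 2.122

t=0.000: state=(0.984, 0.016, 0.000)
step 1 (dt=0.02): k1=(-0.031, 0.025, 0.007), k2=(-0.032, 0.025, 0.007), k3=(-0.032, 0.025, 0.007), k4=(-0.032, 0.026, 0.007); state += dt/6·(k1+2k2+2k3+k4)
t=0.020: state=(0.983, 0.017, 0.000)
t=0.040: state=(0.983, 0.017, 0.000)
t=0.060: state=(0.982, 0.018, 0.000)
continuing one RK4 step at a time; state shown every 5 steps (Δt=0.1):
t=0.100: state=(0.981, 0.019, 0.001)
t=0.200: state=(0.977, 0.022, 0.002)
t=0.300: state=(0.972, 0.025, 0.002)
t=0.400: state=(0.967, 0.030, 0.004)
t=0.500: state=(0.961, 0.035, 0.005)
t=0.600: state=(0.953, 0.040, 0.006)
t=0.700: state=(0.945, 0.047, 0.008)
t=0.800: state=(0.936, 0.054, 0.010)
t=0.900: state=(0.925, 0.062, 0.013)
t=1.000: state=(0.913, 0.072, 0.015)
t=1.100: state=(0.899, 0.083, 0.018)
t=1.200: state=(0.883, 0.095, 0.022)
t=1.300: state=(0.865, 0.109, 0.026)
t=1.400: state=(0.845, 0.124, 0.031)
t=1.500: state=(0.823, 0.140, 0.036)
t=1.600: state=(0.799, 0.158, 0.042)
t=1.700: state=(0.773, 0.178, 0.049)
t=1.800: state=(0.744, 0.199, 0.057)
t=1.900: state=(0.714, 0.221, 0.065)
t=2.000: state=(0.682, 0.244, 0.075)
t=2.100: state=(0.648, 0.267, 0.085)
t=2.120: state=(0.641, 0.272, 0.087)
next step: t=2.140: state=(0.634, 0.277, 0.090) — S has crossed 0.64
linear interpolation between t=2.120 (0.64078) and t=2.140 (0.63380) → t≈2.122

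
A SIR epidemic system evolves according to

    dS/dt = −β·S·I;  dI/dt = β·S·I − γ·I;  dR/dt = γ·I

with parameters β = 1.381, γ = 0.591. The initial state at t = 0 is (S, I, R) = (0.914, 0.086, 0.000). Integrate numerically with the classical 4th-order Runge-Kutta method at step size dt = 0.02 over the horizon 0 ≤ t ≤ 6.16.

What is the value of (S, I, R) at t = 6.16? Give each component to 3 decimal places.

t=0.000: state=(0.914, 0.086, 0.000)
step 1 (dt=0.02): k1=(-0.109, 0.058, 0.051), k2=(-0.109, 0.058, 0.051), k3=(-0.109, 0.058, 0.051), k4=(-0.110, 0.058, 0.052); state += dt/6·(k1+2k2+2k3+k4)
t=0.020: state=(0.912, 0.087, 0.001)
t=0.040: state=(0.910, 0.088, 0.002)
t=0.060: state=(0.907, 0.090, 0.003)
continuing one RK4 step at a time; state shown every 10 steps (Δt=0.2):
t=0.200: state=(0.891, 0.098, 0.011)
t=0.400: state=(0.866, 0.111, 0.023)
t=0.600: state=(0.838, 0.125, 0.037)
t=0.800: state=(0.808, 0.139, 0.053)
t=1.000: state=(0.776, 0.154, 0.070)
t=1.200: state=(0.742, 0.169, 0.089)
t=1.400: state=(0.707, 0.183, 0.110)
t=1.600: state=(0.671, 0.197, 0.132)
t=1.800: state=(0.634, 0.209, 0.156)
t=2.000: state=(0.598, 0.221, 0.182)
t=2.200: state=(0.561, 0.230, 0.209)
t=2.400: state=(0.526, 0.237, 0.236)
t=2.600: state=(0.493, 0.243, 0.265)
t=2.800: state=(0.460, 0.246, 0.293)
t=3.000: state=(0.430, 0.247, 0.323)
t=3.200: state=(0.402, 0.246, 0.352)
t=3.400: state=(0.375, 0.244, 0.381)
t=3.600: state=(0.351, 0.239, 0.409)
t=3.800: state=(0.329, 0.234, 0.437)
t=4.000: state=(0.309, 0.227, 0.465)
t=4.200: state=(0.290, 0.219, 0.491)
t=4.400: state=(0.273, 0.210, 0.516)
t=4.600: state=(0.258, 0.201, 0.541)
t=4.800: state=(0.245, 0.191, 0.564)
t=5.000: state=(0.232, 0.182, 0.586)
t=5.200: state=(0.221, 0.172, 0.607)
t=5.400: state=(0.211, 0.162, 0.627)
t=5.600: state=(0.202, 0.152, 0.645)
t=5.800: state=(0.194, 0.143, 0.663)
t=6.000: state=(0.187, 0.134, 0.679)
t=6.160: state=(0.182, 0.127, 0.691)

(S, I, R) = (0.182, 0.127, 0.691)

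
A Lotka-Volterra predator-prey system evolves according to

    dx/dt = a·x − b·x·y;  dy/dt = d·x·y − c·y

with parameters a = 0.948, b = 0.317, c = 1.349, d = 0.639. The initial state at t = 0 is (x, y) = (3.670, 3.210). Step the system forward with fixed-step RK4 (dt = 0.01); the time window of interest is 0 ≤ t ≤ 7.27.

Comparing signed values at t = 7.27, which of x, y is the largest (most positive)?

largest component: y

t=0.000: state=(3.670, 3.210)
step 1 (dt=0.01): k1=(-0.255, 3.198), k2=(-0.274, 3.211), k3=(-0.274, 3.211), k4=(-0.292, 3.224); state += dt/6·(k1+2k2+2k3+k4)
t=0.010: state=(3.667, 3.242)
t=0.020: state=(3.664, 3.274)
t=0.030: state=(3.661, 3.307)
continuing one RK4 step at a time; state shown every 25 steps (Δt=0.25):
t=0.250: state=(3.488, 4.071)
t=0.500: state=(3.093, 4.927)
t=0.750: state=(2.583, 5.536)
t=1.000: state=(2.089, 5.734)
t=1.250: state=(1.691, 5.526)
t=1.500: state=(1.408, 5.044)
t=1.750: state=(1.225, 4.437)
t=2.000: state=(1.120, 3.816)
t=2.250: state=(1.073, 3.243)
t=2.500: state=(1.074, 2.746)
t=2.750: state=(1.113, 2.333)
t=3.000: state=(1.189, 2.000)
t=3.250: state=(1.300, 1.741)
t=3.500: state=(1.447, 1.546)
t=3.750: state=(1.632, 1.411)
t=4.000: state=(1.856, 1.330)
t=4.250: state=(2.120, 1.303)
t=4.500: state=(2.422, 1.336)
t=4.750: state=(2.751, 1.441)
t=5.000: state=(3.088, 1.640)
t=5.250: state=(3.396, 1.966)
t=5.500: state=(3.616, 2.461)
t=5.750: state=(3.674, 3.153)
t=6.000: state=(3.509, 4.006)
t=6.250: state=(3.127, 4.870)
t=6.500: state=(2.621, 5.505)
t=6.750: state=(2.122, 5.734)
t=7.000: state=(1.715, 5.552)
t=7.250: state=(1.425, 5.085)
t=7.270: state=(1.406, 5.040)
compare at T: x=1.406, y=5.040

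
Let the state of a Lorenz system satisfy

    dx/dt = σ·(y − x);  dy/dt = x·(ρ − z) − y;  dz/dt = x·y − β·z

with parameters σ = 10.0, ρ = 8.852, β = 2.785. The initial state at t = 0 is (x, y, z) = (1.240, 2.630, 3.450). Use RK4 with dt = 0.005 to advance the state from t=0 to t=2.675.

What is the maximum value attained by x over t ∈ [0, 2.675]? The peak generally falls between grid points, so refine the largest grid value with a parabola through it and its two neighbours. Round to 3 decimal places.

max x = 6.859

t=0.000: state=(1.240, 2.630, 3.450)
step 1 (dt=0.005): k1=(13.900, 4.068, -6.347), k2=(13.654, 4.266, -6.199), k3=(13.665, 4.262, -6.201), k4=(13.430, 4.457, -6.053); state += dt/6·(k1+2k2+2k3+k4)
t=0.005: state=(1.308, 2.651, 3.419)
t=0.010: state=(1.374, 2.675, 3.389)
t=0.015: state=(1.438, 2.700, 3.361)
continuing one RK4 step at a time; state shown every 20 steps (Δt=0.1):
t=0.100: state=(2.359, 3.367, 3.097)
t=0.200: state=(3.431, 4.606, 3.364)
t=0.300: state=(4.719, 6.094, 4.480)
t=0.400: state=(6.048, 7.226, 6.604)
t=0.500: state=(6.829, 7.100, 9.156)
t=0.600: state=(6.505, 5.636, 10.711)
t=0.700: state=(5.334, 4.013, 10.579)
t=0.800: state=(4.119, 3.090, 9.429)
t=0.900: state=(3.346, 2.829, 8.071)
t=1.000: state=(3.058, 2.979, 6.903)
t=1.100: state=(3.150, 3.399, 6.080)
t=1.200: state=(3.530, 4.029, 5.682)
t=1.300: state=(4.123, 4.794, 5.781)
t=1.400: state=(4.825, 5.524, 6.413)
t=1.500: state=(5.444, 5.940, 7.462)
t=1.600: state=(5.740, 5.809, 8.559)
t=1.700: state=(5.577, 5.205, 9.221)
t=1.800: state=(5.075, 4.494, 9.228)
t=1.900: state=(4.508, 3.993, 8.739)
t=2.000: state=(4.095, 3.796, 8.057)
t=2.100: state=(3.918, 3.862, 7.423)
t=2.200: state=(3.969, 4.119, 6.984)
t=2.300: state=(4.198, 4.493, 6.820)
t=2.400: state=(4.532, 4.890, 6.957)
t=2.500: state=(4.878, 5.192, 7.350)
t=2.600: state=(5.124, 5.289, 7.869)
t=2.675: state=(5.192, 5.204, 8.224)
largest grid value and its neighbours: x(0.515)=6.85582, x(0.520)=6.85883, x(0.525)=6.85877
parabola through these three points peaks at t≈0.522 with x≈6.85918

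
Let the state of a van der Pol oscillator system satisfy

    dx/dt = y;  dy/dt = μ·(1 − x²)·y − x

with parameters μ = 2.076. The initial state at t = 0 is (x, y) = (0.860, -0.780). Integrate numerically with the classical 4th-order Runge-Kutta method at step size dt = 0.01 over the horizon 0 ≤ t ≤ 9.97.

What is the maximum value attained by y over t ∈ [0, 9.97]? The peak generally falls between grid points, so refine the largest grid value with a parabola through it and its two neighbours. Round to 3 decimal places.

max y = 3.910

t=0.000: state=(0.860, -0.780)
step 1 (dt=0.01): k1=(-0.780, -1.282), k2=(-0.786, -1.292), k3=(-0.786, -1.292), k4=(-0.793, -1.303); state += dt/6·(k1+2k2+2k3+k4)
t=0.010: state=(0.852, -0.793)
t=0.020: state=(0.844, -0.806)
t=0.030: state=(0.836, -0.819)
continuing one RK4 step at a time; state shown every 50 steps (Δt=0.5):
t=0.500: state=(0.236, -1.942)
t=1.000: state=(-1.283, -3.402)
t=1.500: state=(-1.984, -0.022)
t=2.000: state=(-1.874, 0.325)
t=2.500: state=(-1.693, 0.398)
t=3.000: state=(-1.471, 0.498)
t=3.500: state=(-1.178, 0.701)
t=4.000: state=(-0.713, 1.270)
t=4.500: state=(0.339, 3.313)
t=5.000: state=(1.897, 1.244)
t=5.500: state=(1.983, -0.250)
t=6.000: state=(1.827, -0.351)
t=6.500: state=(1.635, -0.421)
t=7.000: state=(1.398, -0.540)
t=7.500: state=(1.072, -0.802)
t=8.000: state=(0.510, -1.620)
t=8.500: state=(-0.856, -3.896)
t=9.000: state=(-2.002, -0.353)
t=9.500: state=(-1.944, 0.296)
t=9.970: state=(-1.787, 0.365)
largest grid value and its neighbours: y(4.650)=3.90463, y(4.660)=3.90964, y(4.670)=3.90837
parabola through these three points peaks at t≈4.663 with y≈3.90992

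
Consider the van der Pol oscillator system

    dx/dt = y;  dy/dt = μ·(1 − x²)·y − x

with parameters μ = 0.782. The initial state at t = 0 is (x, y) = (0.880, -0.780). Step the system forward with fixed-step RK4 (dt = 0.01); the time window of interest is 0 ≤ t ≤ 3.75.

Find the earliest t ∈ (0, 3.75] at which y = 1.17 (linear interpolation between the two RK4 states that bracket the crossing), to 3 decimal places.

t=0.000: state=(0.880, -0.780)
step 1 (dt=0.01): k1=(-0.780, -1.018), k2=(-0.785, -1.019), k3=(-0.785, -1.019), k4=(-0.790, -1.020); state += dt/6·(k1+2k2+2k3+k4)
t=0.010: state=(0.872, -0.790)
t=0.020: state=(0.864, -0.800)
t=0.030: state=(0.856, -0.811)
continuing one RK4 step at a time; state shown every 20 steps (Δt=0.2):
t=0.200: state=(0.703, -0.990)
t=0.400: state=(0.483, -1.221)
t=0.600: state=(0.213, -1.475)
t=0.800: state=(-0.108, -1.735)
t=1.000: state=(-0.477, -1.938)
t=1.200: state=(-0.871, -1.967)
t=1.400: state=(-1.245, -1.716)
t=1.600: state=(-1.541, -1.217)
t=1.800: state=(-1.727, -0.645)
t=2.000: state=(-1.805, -0.160)
t=2.200: state=(-1.800, 0.192)
t=2.400: state=(-1.735, 0.439)
t=2.600: state=(-1.628, 0.623)
t=2.800: state=(-1.488, 0.778)
t=3.000: state=(-1.317, 0.930)
t=3.200: state=(-1.115, 1.097)
t=3.270: state=(-1.036, 1.163)
next step: t=3.280: state=(-1.024, 1.173) — y has crossed 1.17
linear interpolation between t=3.270 (1.16299) and t=3.280 (1.17273) → t≈3.277

t = 3.277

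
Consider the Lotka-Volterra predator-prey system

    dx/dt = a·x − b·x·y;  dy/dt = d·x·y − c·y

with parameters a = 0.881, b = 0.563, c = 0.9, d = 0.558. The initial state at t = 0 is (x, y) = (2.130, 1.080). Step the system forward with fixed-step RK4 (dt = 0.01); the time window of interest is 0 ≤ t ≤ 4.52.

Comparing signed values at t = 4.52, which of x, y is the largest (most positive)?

t=0.000: state=(2.130, 1.080)
step 1 (dt=0.01): k1=(0.581, 0.312), k2=(0.580, 0.314), k3=(0.580, 0.314), k4=(0.579, 0.316); state += dt/6·(k1+2k2+2k3+k4)
t=0.010: state=(2.136, 1.083)
t=0.020: state=(2.142, 1.086)
t=0.030: state=(2.147, 1.090)
continuing one RK4 step at a time; state shown every 20 steps (Δt=0.2):
t=0.200: state=(2.241, 1.151)
t=0.400: state=(2.336, 1.242)
t=0.600: state=(2.408, 1.352)
t=0.800: state=(2.449, 1.481)
t=1.000: state=(2.452, 1.627)
t=1.200: state=(2.414, 1.784)
t=1.400: state=(2.334, 1.943)
t=1.600: state=(2.218, 2.093)
t=1.800: state=(2.074, 2.221)
t=2.000: state=(1.915, 2.318)
t=2.200: state=(1.753, 2.376)
t=2.400: state=(1.598, 2.393)
t=2.600: state=(1.457, 2.370)
t=2.800: state=(1.335, 2.312)
t=3.000: state=(1.233, 2.229)
t=3.200: state=(1.150, 2.126)
t=3.400: state=(1.087, 2.011)
t=3.600: state=(1.040, 1.892)
t=3.800: state=(1.010, 1.771)
t=4.000: state=(0.993, 1.654)
t=4.200: state=(0.989, 1.543)
t=4.400: state=(0.998, 1.440)
t=4.520: state=(1.008, 1.382)
compare at T: x=1.008, y=1.382

largest component: y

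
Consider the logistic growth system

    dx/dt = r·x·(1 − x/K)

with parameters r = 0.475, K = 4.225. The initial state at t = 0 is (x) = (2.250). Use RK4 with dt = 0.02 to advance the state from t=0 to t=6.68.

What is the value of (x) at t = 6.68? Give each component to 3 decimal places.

(x) = (4.075)

t=0.000: state=(2.250)
step 1 (dt=0.02): k1=(0.500), k2=(0.499), k3=(0.499), k4=(0.499); state += dt/6·(k1+2k2+2k3+k4)
t=0.020: state=(2.260)
t=0.040: state=(2.270)
t=0.060: state=(2.280)
continuing one RK4 step at a time; state shown every 25 steps (Δt=0.5):
t=0.500: state=(2.497)
t=1.000: state=(2.733)
t=1.500: state=(2.954)
t=2.000: state=(3.154)
t=2.500: state=(3.333)
t=3.000: state=(3.489)
t=3.500: state=(3.622)
t=4.000: state=(3.735)
t=4.500: state=(3.829)
t=5.000: state=(3.906)
t=5.500: state=(3.969)
t=6.000: state=(4.021)
t=6.500: state=(4.062)
t=6.680: state=(4.075)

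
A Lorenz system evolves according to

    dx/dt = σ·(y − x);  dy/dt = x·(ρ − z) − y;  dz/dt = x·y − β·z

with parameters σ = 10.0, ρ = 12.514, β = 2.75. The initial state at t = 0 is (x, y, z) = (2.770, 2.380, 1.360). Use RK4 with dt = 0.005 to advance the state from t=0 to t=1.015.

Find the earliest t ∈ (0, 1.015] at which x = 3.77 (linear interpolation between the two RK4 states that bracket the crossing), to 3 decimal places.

t=0.000: state=(2.770, 2.380, 1.360)
step 1 (dt=0.005): k1=(-3.900, 28.517, 2.853), k2=(-3.090, 28.317, 3.007), k3=(-3.115, 28.339, 3.009), k4=(-2.327, 28.160, 3.164); state += dt/6·(k1+2k2+2k3+k4)
t=0.005: state=(2.754, 2.522, 1.375)
t=0.010: state=(2.747, 2.662, 1.392)
t=0.015: state=(2.746, 2.801, 1.410)
continuing one RK4 step at a time; state shown every 10 steps (Δt=0.05):
t=0.050: state=(2.913, 3.768, 1.589)
t=0.100: state=(3.560, 5.257, 2.065)
t=0.110: state=(3.737, 5.582, 2.204)
next step: t=0.115: state=(3.831, 5.748, 2.281) — x has crossed 3.77
linear interpolation between t=0.110 (3.73727) and t=0.115 (3.83129) → t≈0.112

t = 0.112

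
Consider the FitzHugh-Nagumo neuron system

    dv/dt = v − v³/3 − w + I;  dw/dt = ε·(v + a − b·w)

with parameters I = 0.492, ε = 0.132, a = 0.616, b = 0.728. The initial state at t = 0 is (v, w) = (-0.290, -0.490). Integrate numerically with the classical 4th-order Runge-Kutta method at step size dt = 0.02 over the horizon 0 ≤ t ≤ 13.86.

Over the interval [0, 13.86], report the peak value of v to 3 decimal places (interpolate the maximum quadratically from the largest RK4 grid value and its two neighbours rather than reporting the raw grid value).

max v = 1.897

t=0.000: state=(-0.290, -0.490)
step 1 (dt=0.02): k1=(0.700, 0.090), k2=(0.706, 0.091), k3=(0.706, 0.091), k4=(0.711, 0.092); state += dt/6·(k1+2k2+2k3+k4)
t=0.020: state=(-0.276, -0.488)
t=0.040: state=(-0.262, -0.486)
t=0.060: state=(-0.247, -0.484)
continuing one RK4 step at a time; state shown every 25 steps (Δt=0.5):
t=0.500: state=(0.144, -0.433)
t=1.000: state=(0.788, -0.344)
t=1.500: state=(1.474, -0.214)
t=2.000: state=(1.826, -0.056)
t=2.500: state=(1.897, 0.108)
t=3.000: state=(1.872, 0.264)
t=3.500: state=(1.821, 0.410)
t=4.000: state=(1.764, 0.546)
t=4.500: state=(1.703, 0.672)
t=5.000: state=(1.640, 0.788)
t=5.500: state=(1.576, 0.894)
t=6.000: state=(1.509, 0.991)
t=6.500: state=(1.440, 1.080)
t=7.000: state=(1.366, 1.159)
t=7.500: state=(1.288, 1.230)
t=8.000: state=(1.203, 1.292)
t=8.500: state=(1.109, 1.346)
t=9.000: state=(1.002, 1.390)
t=9.500: state=(0.875, 1.425)
t=10.000: state=(0.715, 1.450)
t=10.500: state=(0.500, 1.461)
t=11.000: state=(0.184, 1.455)
t=11.500: state=(-0.313, 1.423)
t=12.000: state=(-1.031, 1.353)
t=12.500: state=(-1.665, 1.241)
t=13.000: state=(-1.911, 1.105)
t=13.500: state=(-1.942, 0.968)
t=13.860: state=(-1.924, 0.874)
largest grid value and its neighbours: v(2.500)=1.89708, v(2.520)=1.89713, v(2.540)=1.89705
parabola through these three points peaks at t≈2.518 with v≈1.89713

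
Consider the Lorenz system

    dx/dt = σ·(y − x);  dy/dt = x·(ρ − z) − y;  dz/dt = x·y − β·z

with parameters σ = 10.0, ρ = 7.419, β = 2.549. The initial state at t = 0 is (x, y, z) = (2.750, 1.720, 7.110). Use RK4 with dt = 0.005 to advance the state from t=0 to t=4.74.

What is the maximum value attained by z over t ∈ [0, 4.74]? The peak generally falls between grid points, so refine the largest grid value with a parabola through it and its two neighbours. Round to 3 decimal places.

max z = 8.088

t=0.000: state=(2.750, 1.720, 7.110)
step 1 (dt=0.005): k1=(-10.300, -0.870, -13.393), k2=(-10.064, -0.785, -13.358), k3=(-10.068, -0.785, -13.357), k4=(-9.836, -0.702, -13.320); state += dt/6·(k1+2k2+2k3+k4)
t=0.005: state=(2.700, 1.716, 7.043)
t=0.010: state=(2.652, 1.713, 6.977)
t=0.015: state=(2.606, 1.711, 6.911)
continuing one RK4 step at a time; state shown every 40 steps (Δt=0.2):
t=0.200: state=(1.966, 1.992, 4.879)
t=0.400: state=(2.459, 2.896, 3.762)
t=0.600: state=(3.647, 4.368, 4.035)
t=0.800: state=(5.016, 5.522, 5.980)
t=1.000: state=(5.164, 4.792, 7.936)
t=1.200: state=(4.037, 3.458, 7.668)
t=1.400: state=(3.259, 3.082, 6.373)
t=1.600: state=(3.276, 3.443, 5.455)
t=1.800: state=(3.811, 4.144, 5.396)
t=2.000: state=(4.422, 4.648, 6.154)
t=2.200: state=(4.558, 4.462, 6.979)
t=2.400: state=(4.163, 3.919, 7.045)
t=2.600: state=(3.769, 3.647, 6.532)
t=2.800: state=(3.707, 3.761, 6.062)
t=3.000: state=(3.925, 4.069, 5.984)
t=3.200: state=(4.191, 4.291, 6.283)
t=3.400: state=(4.267, 4.240, 6.630)
t=3.600: state=(4.123, 4.025, 6.698)
t=3.800: state=(3.948, 3.885, 6.503)
t=4.000: state=(3.900, 3.915, 6.287)
t=4.200: state=(3.984, 4.044, 6.234)
t=4.400: state=(4.099, 4.144, 6.349)
t=4.600: state=(4.139, 4.133, 6.497)
t=4.740: state=(4.109, 4.075, 6.541)
largest grid value and its neighbours: z(1.065)=8.08773, z(1.070)=8.08817, z(1.075)=8.08710
parabola through these three points peaks at t≈1.069 with z≈8.08820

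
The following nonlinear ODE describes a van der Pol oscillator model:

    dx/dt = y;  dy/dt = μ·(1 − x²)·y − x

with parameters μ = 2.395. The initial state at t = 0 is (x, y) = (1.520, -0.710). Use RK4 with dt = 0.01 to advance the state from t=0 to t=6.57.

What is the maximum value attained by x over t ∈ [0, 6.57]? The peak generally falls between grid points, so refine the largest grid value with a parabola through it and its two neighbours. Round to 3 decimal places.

max x = 2.022

t=0.000: state=(1.520, -0.710)
step 1 (dt=0.01): k1=(-0.710, 0.708), k2=(-0.706, 0.682), k3=(-0.707, 0.683), k4=(-0.703, 0.658); state += dt/6·(k1+2k2+2k3+k4)
t=0.010: state=(1.513, -0.703)
t=0.020: state=(1.506, -0.697)
t=0.030: state=(1.499, -0.691)
continuing one RK4 step at a time; state shown every 25 steps (Δt=0.25):
t=0.250: state=(1.354, -0.646)
t=0.500: state=(1.186, -0.716)
t=0.750: state=(0.987, -0.900)
t=1.000: state=(0.720, -1.285)
t=1.250: state=(0.307, -2.132)
t=1.500: state=(-0.419, -3.784)
t=1.750: state=(-1.450, -3.645)
t=2.000: state=(-1.973, -0.759)
t=2.250: state=(-2.023, 0.108)
t=2.500: state=(-1.973, 0.251)
t=2.750: state=(-1.906, 0.287)
t=3.000: state=(-1.831, 0.309)
t=3.250: state=(-1.751, 0.333)
t=3.500: state=(-1.664, 0.362)
t=3.750: state=(-1.569, 0.399)
t=4.000: state=(-1.463, 0.449)
t=4.250: state=(-1.343, 0.520)
t=4.500: state=(-1.200, 0.628)
t=4.750: state=(-1.023, 0.806)
t=5.000: state=(-0.785, 1.135)
t=5.250: state=(-0.426, 1.824)
t=5.500: state=(0.192, 3.276)
t=5.750: state=(1.188, 4.160)
t=6.000: state=(1.899, 1.335)
t=6.250: state=(2.022, -0.002)
t=6.500: state=(1.984, -0.233)
t=6.570: state=(1.967, -0.253)
largest grid value and its neighbours: x(6.240)=2.02190, x(6.250)=2.02199, x(6.260)=2.02187
parabola through these three points peaks at t≈6.249 with x≈2.02199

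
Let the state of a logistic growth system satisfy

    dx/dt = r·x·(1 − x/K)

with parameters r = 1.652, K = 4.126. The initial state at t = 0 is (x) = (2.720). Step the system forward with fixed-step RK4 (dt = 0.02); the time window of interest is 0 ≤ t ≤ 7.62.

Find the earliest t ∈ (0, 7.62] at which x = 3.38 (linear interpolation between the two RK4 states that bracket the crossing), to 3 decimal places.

t=0.000: state=(2.720)
step 1 (dt=0.02): k1=(1.531), k2=(1.523), k3=(1.523), k4=(1.515); state += dt/6·(k1+2k2+2k3+k4)
t=0.020: state=(2.750)
t=0.040: state=(2.781)
t=0.060: state=(2.810)
continuing one RK4 step at a time; state shown every 25 steps (Δt=0.5):
t=0.500: state=(3.365)
next step: t=0.520: state=(3.385) — x has crossed 3.38
linear interpolation between t=0.500 (3.36459) and t=0.520 (3.38489) → t≈0.515

t = 0.515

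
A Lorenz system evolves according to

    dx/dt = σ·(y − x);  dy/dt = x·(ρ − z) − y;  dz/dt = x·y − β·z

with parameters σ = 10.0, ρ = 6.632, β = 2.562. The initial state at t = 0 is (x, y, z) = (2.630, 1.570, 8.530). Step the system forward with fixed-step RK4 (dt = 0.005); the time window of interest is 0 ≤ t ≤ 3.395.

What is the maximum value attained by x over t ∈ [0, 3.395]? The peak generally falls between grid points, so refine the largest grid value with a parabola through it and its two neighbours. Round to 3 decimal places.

t=0.000: state=(2.630, 1.570, 8.530)
step 1 (dt=0.005): k1=(-10.600, -6.562, -17.725), k2=(-10.499, -6.380, -17.696), k3=(-10.497, -6.381, -17.694), k4=(-10.394, -6.202, -17.663); state += dt/6·(k1+2k2+2k3+k4)
t=0.005: state=(2.578, 1.538, 8.442)
t=0.010: state=(2.526, 1.508, 8.353)
t=0.015: state=(2.476, 1.480, 8.266)
continuing one RK4 step at a time; state shown every 40 steps (Δt=0.2):
t=0.200: state=(1.392, 1.154, 5.467)
t=0.400: state=(1.340, 1.475, 3.539)
t=0.600: state=(1.865, 2.257, 2.585)
t=0.800: state=(2.934, 3.609, 2.672)
t=1.000: state=(4.412, 5.118, 4.239)
t=1.200: state=(5.192, 5.147, 6.674)
t=1.400: state=(4.342, 3.701, 7.326)
t=1.600: state=(3.251, 2.881, 6.236)
t=1.800: state=(2.909, 2.916, 5.073)
t=2.000: state=(3.183, 3.427, 4.537)
t=2.200: state=(3.771, 4.080, 4.793)
t=2.400: state=(4.256, 4.392, 5.607)
t=2.600: state=(4.242, 4.104, 6.232)
t=2.800: state=(3.849, 3.639, 6.164)
t=3.000: state=(3.531, 3.441, 5.698)
t=3.200: state=(3.497, 3.547, 5.313)
t=3.395: state=(3.676, 3.795, 5.246)
largest grid value and its neighbours: x(1.185)=5.19307, x(1.190)=5.19389, x(1.195)=5.19348
parabola through these three points peaks at t≈1.191 with x≈5.19391

max x = 5.194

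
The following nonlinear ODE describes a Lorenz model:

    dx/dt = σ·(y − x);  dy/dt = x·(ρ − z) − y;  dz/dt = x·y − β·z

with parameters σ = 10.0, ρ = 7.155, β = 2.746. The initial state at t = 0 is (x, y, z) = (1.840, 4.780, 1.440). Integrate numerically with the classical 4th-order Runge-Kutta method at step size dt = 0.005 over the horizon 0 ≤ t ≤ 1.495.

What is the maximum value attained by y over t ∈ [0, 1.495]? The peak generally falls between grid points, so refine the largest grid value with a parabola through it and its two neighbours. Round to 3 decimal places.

max y = 7.094

t=0.000: state=(1.840, 4.780, 1.440)
step 1 (dt=0.005): k1=(29.400, 5.736, 4.841), k2=(28.808, 6.118, 5.186), k3=(28.833, 6.107, 5.179), k4=(28.264, 6.478, 5.520); state += dt/6·(k1+2k2+2k3+k4)
t=0.005: state=(1.984, 4.811, 1.466)
t=0.010: state=(2.123, 4.845, 1.495)
t=0.015: state=(2.256, 4.882, 1.528)
continuing one RK4 step at a time; state shown every 10 steps (Δt=0.05):
t=0.050: state=(3.082, 5.220, 1.841)
t=0.100: state=(4.051, 5.835, 2.535)
t=0.150: state=(4.888, 6.455, 3.503)
t=0.200: state=(5.611, 6.922, 4.707)
t=0.250: state=(6.175, 7.094, 6.049)
t=0.300: state=(6.504, 6.881, 7.360)
t=0.350: state=(6.539, 6.297, 8.438)
t=0.400: state=(6.272, 5.469, 9.123)
t=0.450: state=(5.765, 4.577, 9.366)
t=0.500: state=(5.122, 3.778, 9.223)
t=0.550: state=(4.454, 3.154, 8.810)
t=0.600: state=(3.844, 2.721, 8.245)
t=0.650: state=(3.340, 2.451, 7.617)
t=0.700: state=(2.957, 2.309, 6.987)
t=0.750: state=(2.689, 2.261, 6.390)
t=0.800: state=(2.523, 2.282, 5.845)
t=0.850: state=(2.443, 2.359, 5.363)
t=0.900: state=(2.435, 2.482, 4.950)
t=0.950: state=(2.487, 2.647, 4.609)
t=1.000: state=(2.592, 2.850, 4.343)
t=1.050: state=(2.743, 3.090, 4.156)
t=1.100: state=(2.937, 3.362, 4.051)
t=1.150: state=(3.167, 3.663, 4.033)
t=1.200: state=(3.430, 3.981, 4.105)
t=1.250: state=(3.716, 4.305, 4.271)
t=1.300: state=(4.015, 4.615, 4.531)
t=1.350: state=(4.311, 4.889, 4.876)
t=1.400: state=(4.586, 5.100, 5.292)
t=1.450: state=(4.818, 5.226, 5.751)
t=1.495: state=(4.974, 5.253, 6.172)
largest grid value and its neighbours: y(0.245)=7.09324, y(0.250)=7.09387, y(0.255)=7.09056
parabola through these three points peaks at t≈0.248 with y≈7.09410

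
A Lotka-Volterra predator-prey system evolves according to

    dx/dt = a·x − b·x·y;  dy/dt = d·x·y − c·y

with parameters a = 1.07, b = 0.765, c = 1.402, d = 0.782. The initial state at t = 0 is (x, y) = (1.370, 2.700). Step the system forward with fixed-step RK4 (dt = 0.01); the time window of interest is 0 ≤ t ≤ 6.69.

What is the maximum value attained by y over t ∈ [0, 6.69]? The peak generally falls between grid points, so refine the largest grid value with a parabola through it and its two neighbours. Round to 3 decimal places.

t=0.000: state=(1.370, 2.700)
step 1 (dt=0.01): k1=(-1.364, -0.893), k2=(-1.352, -0.906), k3=(-1.352, -0.906), k4=(-1.341, -0.918); state += dt/6·(k1+2k2+2k3+k4)
t=0.010: state=(1.356, 2.691)
t=0.020: state=(1.343, 2.682)
t=0.030: state=(1.330, 2.672)
continuing one RK4 step at a time; state shown every 25 steps (Δt=0.25):
t=0.250: state=(1.096, 2.415)
t=0.500: state=(0.932, 2.071)
t=0.750: state=(0.847, 1.734)
t=1.000: state=(0.818, 1.436)
t=1.250: state=(0.832, 1.188)
t=1.500: state=(0.884, 0.989)
t=1.750: state=(0.971, 0.834)
t=2.000: state=(1.094, 0.719)
t=2.250: state=(1.257, 0.637)
t=2.500: state=(1.462, 0.584)
t=2.750: state=(1.713, 0.561)
t=3.000: state=(2.010, 0.568)
t=3.250: state=(2.348, 0.612)
t=3.500: state=(2.707, 0.707)
t=3.750: state=(3.045, 0.874)
t=4.000: state=(3.286, 1.146)
t=4.250: state=(3.326, 1.547)
t=4.500: state=(3.084, 2.049)
t=4.750: state=(2.598, 2.522)
t=5.000: state=(2.034, 2.793)
t=5.250: state=(1.552, 2.787)
t=5.500: state=(1.212, 2.566)
t=5.750: state=(1.000, 2.239)
t=6.000: state=(0.880, 1.893)
t=6.250: state=(0.826, 1.574)
t=6.500: state=(0.821, 1.301)
t=6.690: state=(0.843, 1.128)
largest grid value and its neighbours: y(5.110)=2.82300, y(5.120)=2.82306, y(5.130)=2.82270
parabola through these three points peaks at t≈5.116 with y≈2.82309

max y = 2.823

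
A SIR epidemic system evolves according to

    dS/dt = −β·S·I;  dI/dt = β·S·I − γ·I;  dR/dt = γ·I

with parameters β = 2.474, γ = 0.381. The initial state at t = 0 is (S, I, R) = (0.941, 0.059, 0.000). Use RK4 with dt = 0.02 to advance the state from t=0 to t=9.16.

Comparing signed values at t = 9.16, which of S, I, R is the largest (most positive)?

largest component: R

t=0.000: state=(0.941, 0.059, 0.000)
step 1 (dt=0.02): k1=(-0.137, 0.115, 0.022), k2=(-0.140, 0.117, 0.023), k3=(-0.140, 0.117, 0.023), k4=(-0.142, 0.119, 0.023); state += dt/6·(k1+2k2+2k3+k4)
t=0.020: state=(0.938, 0.061, 0.000)
t=0.040: state=(0.935, 0.064, 0.001)
t=0.060: state=(0.932, 0.066, 0.001)
continuing one RK4 step at a time; state shown every 25 steps (Δt=0.5):
t=0.500: state=(0.834, 0.147, 0.019)
t=1.000: state=(0.634, 0.305, 0.061)
t=1.500: state=(0.390, 0.474, 0.136)
t=2.000: state=(0.203, 0.561, 0.236)
t=2.500: state=(0.101, 0.555, 0.343)
t=3.000: state=(0.052, 0.503, 0.445)
t=3.500: state=(0.029, 0.437, 0.534)
t=4.000: state=(0.018, 0.371, 0.611)
t=4.500: state=(0.012, 0.312, 0.676)
t=5.000: state=(0.008, 0.261, 0.731)
t=5.500: state=(0.006, 0.218, 0.776)
t=6.000: state=(0.005, 0.181, 0.814)
t=6.500: state=(0.004, 0.151, 0.845)
t=7.000: state=(0.003, 0.125, 0.872)
t=7.500: state=(0.003, 0.104, 0.893)
t=8.000: state=(0.003, 0.086, 0.911)
t=8.500: state=(0.002, 0.071, 0.926)
t=9.000: state=(0.002, 0.059, 0.939)
t=9.160: state=(0.002, 0.056, 0.942)
compare at T: S=0.002, I=0.056, R=0.942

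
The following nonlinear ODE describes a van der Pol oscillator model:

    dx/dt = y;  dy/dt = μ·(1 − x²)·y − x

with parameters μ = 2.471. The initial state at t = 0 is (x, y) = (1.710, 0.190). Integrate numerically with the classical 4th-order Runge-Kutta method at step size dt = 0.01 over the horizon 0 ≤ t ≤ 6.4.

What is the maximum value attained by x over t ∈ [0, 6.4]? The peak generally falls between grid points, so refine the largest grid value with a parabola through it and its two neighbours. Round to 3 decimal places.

max x = 1.718

t=0.000: state=(1.710, 0.190)
step 1 (dt=0.01): k1=(0.190, -2.613), k2=(0.177, -2.554), k3=(0.177, -2.555), k4=(0.164, -2.496); state += dt/6·(k1+2k2+2k3+k4)
t=0.010: state=(1.712, 0.164)
t=0.020: state=(1.713, 0.140)
t=0.030: state=(1.715, 0.117)
continuing one RK4 step at a time; state shown every 25 steps (Δt=0.25):
t=0.250: state=(1.700, -0.193)
t=0.500: state=(1.634, -0.318)
t=0.750: state=(1.546, -0.383)
t=1.000: state=(1.443, -0.443)
t=1.250: state=(1.323, -0.519)
t=1.500: state=(1.180, -0.632)
t=1.750: state=(1.001, -0.820)
t=2.000: state=(0.757, -1.176)
t=2.250: state=(0.380, -1.942)
t=2.500: state=(-0.287, -3.545)
t=2.750: state=(-1.323, -4.018)
t=3.000: state=(-1.943, -0.993)
t=3.250: state=(-2.021, 0.071)
t=3.500: state=(-1.976, 0.240)
t=3.750: state=(-1.910, 0.277)
t=4.000: state=(-1.838, 0.299)
t=4.250: state=(-1.761, 0.321)
t=4.500: state=(-1.678, 0.347)
t=4.750: state=(-1.587, 0.382)
t=5.000: state=(-1.486, 0.427)
t=5.250: state=(-1.372, 0.490)
t=5.500: state=(-1.238, 0.585)
t=5.750: state=(-1.075, 0.737)
t=6.000: state=(-0.860, 1.013)
t=6.250: state=(-0.545, 1.579)
t=6.400: state=(-0.264, 2.217)
largest grid value and its neighbours: x(0.080)=1.71778, x(0.090)=1.71785, x(0.100)=1.71775
parabola through these three points peaks at t≈0.089 with x≈1.71785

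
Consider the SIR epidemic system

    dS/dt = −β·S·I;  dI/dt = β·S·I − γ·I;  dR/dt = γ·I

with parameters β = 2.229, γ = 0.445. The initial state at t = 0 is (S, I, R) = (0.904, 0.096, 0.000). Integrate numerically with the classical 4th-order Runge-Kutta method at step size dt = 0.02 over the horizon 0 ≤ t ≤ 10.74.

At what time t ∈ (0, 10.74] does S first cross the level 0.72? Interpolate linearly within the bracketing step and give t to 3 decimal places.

t = 0.644

t=0.000: state=(0.904, 0.096, 0.000)
step 1 (dt=0.02): k1=(-0.193, 0.151, 0.043), k2=(-0.196, 0.153, 0.043), k3=(-0.196, 0.153, 0.043), k4=(-0.199, 0.155, 0.044); state += dt/6·(k1+2k2+2k3+k4)
t=0.020: state=(0.900, 0.099, 0.001)
t=0.040: state=(0.896, 0.102, 0.002)
t=0.060: state=(0.892, 0.105, 0.003)
continuing one RK4 step at a time; state shown every 25 steps (Δt=0.5):
t=0.500: state=(0.772, 0.197, 0.032)
t=0.640: state=(0.721, 0.233, 0.045)
next step: t=0.660: state=(0.714, 0.239, 0.047) — S has crossed 0.72
linear interpolation between t=0.640 (0.72149) and t=0.660 (0.71393) → t≈0.644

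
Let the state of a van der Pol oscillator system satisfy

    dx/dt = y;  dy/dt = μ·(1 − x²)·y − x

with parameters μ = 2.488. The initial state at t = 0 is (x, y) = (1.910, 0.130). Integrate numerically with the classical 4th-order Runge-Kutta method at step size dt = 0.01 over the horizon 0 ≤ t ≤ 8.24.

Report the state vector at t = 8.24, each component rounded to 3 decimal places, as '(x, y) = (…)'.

t=0.000: state=(1.910, 0.130)
step 1 (dt=0.01): k1=(0.130, -2.767), k2=(0.116, -2.677), k3=(0.117, -2.680), k4=(0.103, -2.592); state += dt/6·(k1+2k2+2k3+k4)
t=0.010: state=(1.911, 0.103)
t=0.020: state=(1.912, 0.078)
t=0.030: state=(1.913, 0.055)
continuing one RK4 step at a time; state shown every 50 steps (Δt=0.5):
t=0.500: state=(1.825, -0.286)
t=1.000: state=(1.666, -0.348)
t=1.500: state=(1.473, -0.431)
t=2.000: state=(1.222, -0.595)
t=2.500: state=(0.833, -1.052)
t=3.000: state=(-0.065, -3.039)
t=3.500: state=(-1.857, -1.679)
t=4.000: state=(-1.991, 0.218)
t=4.500: state=(-1.859, 0.291)
t=5.000: state=(-1.702, 0.337)
t=5.500: state=(-1.517, 0.410)
t=6.000: state=(-1.282, 0.549)
t=6.500: state=(-0.935, 0.904)
t=7.000: state=(-0.216, 2.340)
t=7.500: state=(1.607, 3.107)
t=8.000: state=(2.011, -0.160)
t=8.240: state=(1.959, -0.253)

(x, y) = (1.959, -0.253)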